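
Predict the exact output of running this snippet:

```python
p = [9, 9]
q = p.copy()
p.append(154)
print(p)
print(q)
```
[9, 9, 154]
[9, 9]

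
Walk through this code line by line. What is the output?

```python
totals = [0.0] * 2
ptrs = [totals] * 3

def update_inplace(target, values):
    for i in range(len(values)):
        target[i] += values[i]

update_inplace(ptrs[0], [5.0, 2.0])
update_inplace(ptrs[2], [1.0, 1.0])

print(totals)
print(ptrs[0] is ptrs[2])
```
[6.0, 3.0]
True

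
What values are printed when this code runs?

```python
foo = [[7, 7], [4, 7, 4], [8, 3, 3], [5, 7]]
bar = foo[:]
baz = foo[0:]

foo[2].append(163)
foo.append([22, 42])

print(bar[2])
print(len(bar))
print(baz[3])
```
[8, 3, 3, 163]
4
[5, 7]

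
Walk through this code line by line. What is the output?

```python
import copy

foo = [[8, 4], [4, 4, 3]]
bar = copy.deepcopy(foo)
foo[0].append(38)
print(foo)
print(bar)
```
[[8, 4, 38], [4, 4, 3]]
[[8, 4], [4, 4, 3]]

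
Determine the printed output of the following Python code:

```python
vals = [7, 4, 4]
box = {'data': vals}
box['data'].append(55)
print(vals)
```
[7, 4, 4, 55]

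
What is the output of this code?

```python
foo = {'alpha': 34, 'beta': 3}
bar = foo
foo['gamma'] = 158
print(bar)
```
{'alpha': 34, 'beta': 3, 'gamma': 158}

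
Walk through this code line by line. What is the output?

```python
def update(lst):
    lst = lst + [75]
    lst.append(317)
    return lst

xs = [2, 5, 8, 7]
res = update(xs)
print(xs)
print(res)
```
[2, 5, 8, 7]
[2, 5, 8, 7, 75, 317]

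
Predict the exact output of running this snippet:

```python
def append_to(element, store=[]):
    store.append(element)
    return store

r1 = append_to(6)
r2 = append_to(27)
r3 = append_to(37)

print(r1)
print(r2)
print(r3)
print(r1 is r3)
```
[6, 27, 37]
[6, 27, 37]
[6, 27, 37]
True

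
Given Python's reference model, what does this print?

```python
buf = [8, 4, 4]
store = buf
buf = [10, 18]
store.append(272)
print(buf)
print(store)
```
[10, 18]
[8, 4, 4, 272]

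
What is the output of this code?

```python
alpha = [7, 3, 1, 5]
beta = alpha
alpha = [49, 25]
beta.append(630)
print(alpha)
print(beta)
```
[49, 25]
[7, 3, 1, 5, 630]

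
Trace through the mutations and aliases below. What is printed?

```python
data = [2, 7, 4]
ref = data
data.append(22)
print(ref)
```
[2, 7, 4, 22]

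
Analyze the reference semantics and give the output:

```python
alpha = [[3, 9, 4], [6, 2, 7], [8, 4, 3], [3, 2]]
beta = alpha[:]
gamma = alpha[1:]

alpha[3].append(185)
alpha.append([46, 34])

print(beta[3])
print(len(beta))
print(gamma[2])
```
[3, 2, 185]
4
[3, 2, 185]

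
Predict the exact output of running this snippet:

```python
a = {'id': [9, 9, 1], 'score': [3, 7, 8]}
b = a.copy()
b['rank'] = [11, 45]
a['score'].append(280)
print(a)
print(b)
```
{'id': [9, 9, 1], 'score': [3, 7, 8, 280]}
{'id': [9, 9, 1], 'score': [3, 7, 8, 280], 'rank': [11, 45]}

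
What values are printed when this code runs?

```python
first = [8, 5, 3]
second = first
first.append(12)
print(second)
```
[8, 5, 3, 12]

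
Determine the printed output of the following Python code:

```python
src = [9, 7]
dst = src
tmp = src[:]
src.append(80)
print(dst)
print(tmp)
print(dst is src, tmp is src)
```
[9, 7, 80]
[9, 7]
True False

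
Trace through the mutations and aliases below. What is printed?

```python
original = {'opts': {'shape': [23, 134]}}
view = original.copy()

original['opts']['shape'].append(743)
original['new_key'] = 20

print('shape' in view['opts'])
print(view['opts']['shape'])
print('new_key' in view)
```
True
[23, 134, 743]
False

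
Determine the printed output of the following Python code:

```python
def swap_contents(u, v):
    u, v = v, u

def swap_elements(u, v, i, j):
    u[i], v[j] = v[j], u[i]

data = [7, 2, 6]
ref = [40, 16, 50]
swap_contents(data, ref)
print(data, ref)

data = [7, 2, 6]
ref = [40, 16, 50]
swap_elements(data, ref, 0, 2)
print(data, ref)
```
[7, 2, 6] [40, 16, 50]
[50, 2, 6] [40, 16, 7]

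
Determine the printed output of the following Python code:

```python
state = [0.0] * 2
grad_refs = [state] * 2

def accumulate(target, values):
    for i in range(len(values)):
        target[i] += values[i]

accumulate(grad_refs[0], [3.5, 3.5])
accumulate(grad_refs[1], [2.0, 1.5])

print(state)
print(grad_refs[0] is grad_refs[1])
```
[5.5, 5.0]
True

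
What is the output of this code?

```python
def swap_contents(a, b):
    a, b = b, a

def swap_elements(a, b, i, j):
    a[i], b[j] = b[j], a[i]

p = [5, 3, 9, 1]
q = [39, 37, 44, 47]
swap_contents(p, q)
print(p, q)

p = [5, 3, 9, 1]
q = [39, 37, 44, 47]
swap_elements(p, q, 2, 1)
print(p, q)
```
[5, 3, 9, 1] [39, 37, 44, 47]
[5, 3, 37, 1] [39, 9, 44, 47]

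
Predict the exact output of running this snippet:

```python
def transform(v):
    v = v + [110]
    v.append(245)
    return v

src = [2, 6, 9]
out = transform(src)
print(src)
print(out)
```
[2, 6, 9]
[2, 6, 9, 110, 245]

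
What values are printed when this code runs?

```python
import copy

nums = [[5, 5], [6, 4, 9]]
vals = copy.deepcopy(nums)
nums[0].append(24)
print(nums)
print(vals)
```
[[5, 5, 24], [6, 4, 9]]
[[5, 5], [6, 4, 9]]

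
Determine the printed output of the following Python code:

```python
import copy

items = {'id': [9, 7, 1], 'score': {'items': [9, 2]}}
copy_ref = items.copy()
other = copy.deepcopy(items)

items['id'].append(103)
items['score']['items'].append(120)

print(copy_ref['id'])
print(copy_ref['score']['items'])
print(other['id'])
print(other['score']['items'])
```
[9, 7, 1, 103]
[9, 2, 120]
[9, 7, 1]
[9, 2]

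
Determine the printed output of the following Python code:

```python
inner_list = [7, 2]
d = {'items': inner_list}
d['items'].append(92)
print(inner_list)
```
[7, 2, 92]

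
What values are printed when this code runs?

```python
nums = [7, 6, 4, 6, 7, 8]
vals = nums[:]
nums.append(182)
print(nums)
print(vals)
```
[7, 6, 4, 6, 7, 8, 182]
[7, 6, 4, 6, 7, 8]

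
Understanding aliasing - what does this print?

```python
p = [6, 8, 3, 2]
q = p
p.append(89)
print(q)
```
[6, 8, 3, 2, 89]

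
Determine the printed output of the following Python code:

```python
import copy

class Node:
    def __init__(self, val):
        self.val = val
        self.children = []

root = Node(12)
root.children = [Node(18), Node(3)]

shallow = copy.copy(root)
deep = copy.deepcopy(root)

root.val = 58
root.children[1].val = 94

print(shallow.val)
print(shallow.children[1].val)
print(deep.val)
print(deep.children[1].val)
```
12
94
12
3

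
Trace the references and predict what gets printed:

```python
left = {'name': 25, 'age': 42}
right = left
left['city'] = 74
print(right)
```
{'name': 25, 'age': 42, 'city': 74}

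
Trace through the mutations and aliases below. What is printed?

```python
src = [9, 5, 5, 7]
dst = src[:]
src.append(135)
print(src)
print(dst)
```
[9, 5, 5, 7, 135]
[9, 5, 5, 7]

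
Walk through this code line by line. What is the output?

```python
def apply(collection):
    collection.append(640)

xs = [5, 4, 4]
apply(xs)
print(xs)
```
[5, 4, 4, 640]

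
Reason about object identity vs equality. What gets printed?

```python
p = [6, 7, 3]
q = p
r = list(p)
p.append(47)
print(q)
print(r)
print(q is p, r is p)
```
[6, 7, 3, 47]
[6, 7, 3]
True False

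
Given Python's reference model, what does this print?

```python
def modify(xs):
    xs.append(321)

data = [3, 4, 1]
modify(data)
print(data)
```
[3, 4, 1, 321]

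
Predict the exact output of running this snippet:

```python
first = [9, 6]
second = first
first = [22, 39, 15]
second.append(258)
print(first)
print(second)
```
[22, 39, 15]
[9, 6, 258]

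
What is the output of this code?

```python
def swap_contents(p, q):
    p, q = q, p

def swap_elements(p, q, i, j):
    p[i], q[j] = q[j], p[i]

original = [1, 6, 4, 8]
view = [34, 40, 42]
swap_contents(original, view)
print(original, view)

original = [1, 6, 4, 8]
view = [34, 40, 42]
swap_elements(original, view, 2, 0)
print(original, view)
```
[1, 6, 4, 8] [34, 40, 42]
[1, 6, 34, 8] [4, 40, 42]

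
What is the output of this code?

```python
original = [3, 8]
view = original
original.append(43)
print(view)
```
[3, 8, 43]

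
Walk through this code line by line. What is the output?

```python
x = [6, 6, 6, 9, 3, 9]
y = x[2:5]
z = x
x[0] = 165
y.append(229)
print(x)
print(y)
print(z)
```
[165, 6, 6, 9, 3, 9]
[6, 9, 3, 229]
[165, 6, 6, 9, 3, 9]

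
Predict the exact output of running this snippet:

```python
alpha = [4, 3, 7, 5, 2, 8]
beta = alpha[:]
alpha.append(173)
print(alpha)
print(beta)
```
[4, 3, 7, 5, 2, 8, 173]
[4, 3, 7, 5, 2, 8]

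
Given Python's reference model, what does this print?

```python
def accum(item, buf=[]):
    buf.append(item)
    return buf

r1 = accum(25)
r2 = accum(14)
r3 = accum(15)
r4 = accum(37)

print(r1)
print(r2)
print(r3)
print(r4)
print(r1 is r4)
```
[25, 14, 15, 37]
[25, 14, 15, 37]
[25, 14, 15, 37]
[25, 14, 15, 37]
True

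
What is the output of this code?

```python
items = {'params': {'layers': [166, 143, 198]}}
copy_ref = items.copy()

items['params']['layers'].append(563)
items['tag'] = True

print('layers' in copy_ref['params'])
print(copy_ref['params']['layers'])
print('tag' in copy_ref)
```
True
[166, 143, 198, 563]
False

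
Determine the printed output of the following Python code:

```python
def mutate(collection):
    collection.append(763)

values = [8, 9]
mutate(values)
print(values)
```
[8, 9, 763]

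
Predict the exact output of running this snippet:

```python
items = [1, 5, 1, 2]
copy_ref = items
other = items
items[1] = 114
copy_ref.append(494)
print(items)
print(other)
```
[1, 114, 1, 2, 494]
[1, 114, 1, 2, 494]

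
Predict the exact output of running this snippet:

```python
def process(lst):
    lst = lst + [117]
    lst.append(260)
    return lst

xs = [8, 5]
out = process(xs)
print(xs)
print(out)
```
[8, 5]
[8, 5, 117, 260]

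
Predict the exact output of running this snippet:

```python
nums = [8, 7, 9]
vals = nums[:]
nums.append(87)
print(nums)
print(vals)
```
[8, 7, 9, 87]
[8, 7, 9]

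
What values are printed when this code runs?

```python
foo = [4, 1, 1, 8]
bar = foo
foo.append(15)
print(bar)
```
[4, 1, 1, 8, 15]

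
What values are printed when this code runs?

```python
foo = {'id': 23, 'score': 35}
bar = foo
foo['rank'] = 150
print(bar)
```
{'id': 23, 'score': 35, 'rank': 150}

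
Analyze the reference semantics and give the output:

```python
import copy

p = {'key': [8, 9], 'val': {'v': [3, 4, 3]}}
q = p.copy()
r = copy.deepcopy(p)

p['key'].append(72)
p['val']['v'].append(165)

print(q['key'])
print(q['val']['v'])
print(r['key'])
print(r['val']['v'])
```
[8, 9, 72]
[3, 4, 3, 165]
[8, 9]
[3, 4, 3]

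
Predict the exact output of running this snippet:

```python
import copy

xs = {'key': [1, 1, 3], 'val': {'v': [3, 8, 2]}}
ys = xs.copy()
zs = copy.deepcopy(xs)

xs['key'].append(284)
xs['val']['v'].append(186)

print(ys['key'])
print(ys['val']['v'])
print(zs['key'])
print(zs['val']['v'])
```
[1, 1, 3, 284]
[3, 8, 2, 186]
[1, 1, 3]
[3, 8, 2]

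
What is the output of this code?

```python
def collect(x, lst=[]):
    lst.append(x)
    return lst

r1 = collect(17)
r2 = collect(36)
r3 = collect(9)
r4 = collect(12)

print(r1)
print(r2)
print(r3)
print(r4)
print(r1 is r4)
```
[17, 36, 9, 12]
[17, 36, 9, 12]
[17, 36, 9, 12]
[17, 36, 9, 12]
True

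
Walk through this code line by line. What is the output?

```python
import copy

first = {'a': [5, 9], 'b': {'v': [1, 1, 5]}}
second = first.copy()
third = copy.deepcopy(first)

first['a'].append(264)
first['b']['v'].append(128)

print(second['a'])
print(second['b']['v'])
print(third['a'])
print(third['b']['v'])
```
[5, 9, 264]
[1, 1, 5, 128]
[5, 9]
[1, 1, 5]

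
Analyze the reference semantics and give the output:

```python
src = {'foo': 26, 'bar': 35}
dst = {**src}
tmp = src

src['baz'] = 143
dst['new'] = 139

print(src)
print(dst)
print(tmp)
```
{'foo': 26, 'bar': 35, 'baz': 143}
{'foo': 26, 'bar': 35, 'new': 139}
{'foo': 26, 'bar': 35, 'baz': 143}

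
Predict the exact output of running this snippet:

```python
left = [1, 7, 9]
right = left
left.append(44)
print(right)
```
[1, 7, 9, 44]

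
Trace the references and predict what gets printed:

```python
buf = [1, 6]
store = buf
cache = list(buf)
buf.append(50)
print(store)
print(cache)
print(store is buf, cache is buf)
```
[1, 6, 50]
[1, 6]
True False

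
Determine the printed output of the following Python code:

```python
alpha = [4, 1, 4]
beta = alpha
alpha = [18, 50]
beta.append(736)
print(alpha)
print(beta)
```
[18, 50]
[4, 1, 4, 736]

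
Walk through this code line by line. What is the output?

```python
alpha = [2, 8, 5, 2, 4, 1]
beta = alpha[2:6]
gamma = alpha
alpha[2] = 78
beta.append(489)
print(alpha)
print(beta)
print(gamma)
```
[2, 8, 78, 2, 4, 1]
[5, 2, 4, 1, 489]
[2, 8, 78, 2, 4, 1]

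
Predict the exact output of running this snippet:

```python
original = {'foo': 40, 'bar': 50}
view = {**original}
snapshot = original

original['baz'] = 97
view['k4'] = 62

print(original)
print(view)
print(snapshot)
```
{'foo': 40, 'bar': 50, 'baz': 97}
{'foo': 40, 'bar': 50, 'k4': 62}
{'foo': 40, 'bar': 50, 'baz': 97}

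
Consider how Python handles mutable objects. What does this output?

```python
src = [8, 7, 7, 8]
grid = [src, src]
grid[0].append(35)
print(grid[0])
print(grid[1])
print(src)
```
[8, 7, 7, 8, 35]
[8, 7, 7, 8, 35]
[8, 7, 7, 8, 35]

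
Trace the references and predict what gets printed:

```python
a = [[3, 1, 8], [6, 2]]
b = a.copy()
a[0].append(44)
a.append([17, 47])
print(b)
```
[[3, 1, 8, 44], [6, 2]]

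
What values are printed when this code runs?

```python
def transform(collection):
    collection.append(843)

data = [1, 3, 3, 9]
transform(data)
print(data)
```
[1, 3, 3, 9, 843]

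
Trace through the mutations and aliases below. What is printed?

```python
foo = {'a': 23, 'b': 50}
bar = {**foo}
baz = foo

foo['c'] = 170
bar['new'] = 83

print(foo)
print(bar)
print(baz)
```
{'a': 23, 'b': 50, 'c': 170}
{'a': 23, 'b': 50, 'new': 83}
{'a': 23, 'b': 50, 'c': 170}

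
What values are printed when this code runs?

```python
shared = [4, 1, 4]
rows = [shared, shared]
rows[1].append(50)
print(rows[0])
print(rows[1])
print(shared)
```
[4, 1, 4, 50]
[4, 1, 4, 50]
[4, 1, 4, 50]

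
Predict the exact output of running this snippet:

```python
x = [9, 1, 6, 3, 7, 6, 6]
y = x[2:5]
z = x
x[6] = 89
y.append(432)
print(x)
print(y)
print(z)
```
[9, 1, 6, 3, 7, 6, 89]
[6, 3, 7, 432]
[9, 1, 6, 3, 7, 6, 89]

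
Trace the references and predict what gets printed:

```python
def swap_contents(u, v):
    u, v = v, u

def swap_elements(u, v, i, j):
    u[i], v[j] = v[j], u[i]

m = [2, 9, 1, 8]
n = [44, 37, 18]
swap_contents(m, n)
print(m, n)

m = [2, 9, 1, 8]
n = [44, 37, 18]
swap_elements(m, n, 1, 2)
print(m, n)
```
[2, 9, 1, 8] [44, 37, 18]
[2, 18, 1, 8] [44, 37, 9]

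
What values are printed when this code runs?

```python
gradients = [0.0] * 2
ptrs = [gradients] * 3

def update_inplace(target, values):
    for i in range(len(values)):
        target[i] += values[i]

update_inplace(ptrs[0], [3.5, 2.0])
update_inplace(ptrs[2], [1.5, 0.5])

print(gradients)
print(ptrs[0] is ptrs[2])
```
[5.0, 2.5]
True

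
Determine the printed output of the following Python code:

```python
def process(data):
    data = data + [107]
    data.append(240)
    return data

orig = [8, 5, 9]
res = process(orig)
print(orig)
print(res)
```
[8, 5, 9]
[8, 5, 9, 107, 240]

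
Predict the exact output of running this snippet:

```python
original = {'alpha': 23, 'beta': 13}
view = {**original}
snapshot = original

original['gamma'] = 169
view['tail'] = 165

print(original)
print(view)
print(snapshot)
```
{'alpha': 23, 'beta': 13, 'gamma': 169}
{'alpha': 23, 'beta': 13, 'tail': 165}
{'alpha': 23, 'beta': 13, 'gamma': 169}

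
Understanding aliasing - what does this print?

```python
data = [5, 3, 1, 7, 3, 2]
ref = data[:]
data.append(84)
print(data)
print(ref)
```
[5, 3, 1, 7, 3, 2, 84]
[5, 3, 1, 7, 3, 2]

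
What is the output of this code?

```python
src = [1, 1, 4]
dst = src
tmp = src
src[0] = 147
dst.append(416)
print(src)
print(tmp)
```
[147, 1, 4, 416]
[147, 1, 4, 416]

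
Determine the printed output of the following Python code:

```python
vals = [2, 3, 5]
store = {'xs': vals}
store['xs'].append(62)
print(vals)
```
[2, 3, 5, 62]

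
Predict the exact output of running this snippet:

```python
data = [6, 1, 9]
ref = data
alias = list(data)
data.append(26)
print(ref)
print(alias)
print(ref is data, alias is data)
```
[6, 1, 9, 26]
[6, 1, 9]
True False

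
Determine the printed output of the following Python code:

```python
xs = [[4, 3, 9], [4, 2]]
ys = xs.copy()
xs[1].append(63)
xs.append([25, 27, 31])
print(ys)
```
[[4, 3, 9], [4, 2, 63]]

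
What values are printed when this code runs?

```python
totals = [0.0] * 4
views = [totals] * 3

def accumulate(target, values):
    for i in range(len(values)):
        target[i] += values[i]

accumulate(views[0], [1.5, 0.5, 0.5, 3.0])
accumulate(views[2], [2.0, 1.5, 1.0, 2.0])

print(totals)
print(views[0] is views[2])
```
[3.5, 2.0, 1.5, 5.0]
True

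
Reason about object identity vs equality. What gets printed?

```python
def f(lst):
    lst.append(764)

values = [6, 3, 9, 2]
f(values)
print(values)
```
[6, 3, 9, 2, 764]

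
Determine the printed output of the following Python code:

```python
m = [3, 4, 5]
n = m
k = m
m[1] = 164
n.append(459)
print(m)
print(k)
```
[3, 164, 5, 459]
[3, 164, 5, 459]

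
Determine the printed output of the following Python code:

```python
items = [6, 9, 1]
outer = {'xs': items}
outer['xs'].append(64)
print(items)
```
[6, 9, 1, 64]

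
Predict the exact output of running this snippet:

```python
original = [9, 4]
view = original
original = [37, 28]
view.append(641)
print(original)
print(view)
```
[37, 28]
[9, 4, 641]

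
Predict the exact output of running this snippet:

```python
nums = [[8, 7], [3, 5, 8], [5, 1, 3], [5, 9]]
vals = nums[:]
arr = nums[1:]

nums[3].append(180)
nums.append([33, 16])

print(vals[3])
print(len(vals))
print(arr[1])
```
[5, 9, 180]
4
[5, 1, 3]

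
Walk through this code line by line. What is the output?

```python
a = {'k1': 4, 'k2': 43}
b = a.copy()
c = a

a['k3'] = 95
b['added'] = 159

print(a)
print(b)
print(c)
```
{'k1': 4, 'k2': 43, 'k3': 95}
{'k1': 4, 'k2': 43, 'added': 159}
{'k1': 4, 'k2': 43, 'k3': 95}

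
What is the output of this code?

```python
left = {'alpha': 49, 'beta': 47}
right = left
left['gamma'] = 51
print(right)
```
{'alpha': 49, 'beta': 47, 'gamma': 51}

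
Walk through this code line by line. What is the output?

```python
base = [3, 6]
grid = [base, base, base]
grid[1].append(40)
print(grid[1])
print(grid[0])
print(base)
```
[3, 6, 40]
[3, 6, 40]
[3, 6, 40]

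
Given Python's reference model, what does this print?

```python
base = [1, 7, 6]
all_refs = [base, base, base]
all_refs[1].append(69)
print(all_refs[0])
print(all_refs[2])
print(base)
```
[1, 7, 6, 69]
[1, 7, 6, 69]
[1, 7, 6, 69]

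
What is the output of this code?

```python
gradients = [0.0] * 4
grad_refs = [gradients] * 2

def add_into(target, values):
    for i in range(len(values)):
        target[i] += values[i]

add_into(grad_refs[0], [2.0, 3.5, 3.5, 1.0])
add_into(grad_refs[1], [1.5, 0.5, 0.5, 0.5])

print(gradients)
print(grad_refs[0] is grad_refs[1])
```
[3.5, 4.0, 4.0, 1.5]
True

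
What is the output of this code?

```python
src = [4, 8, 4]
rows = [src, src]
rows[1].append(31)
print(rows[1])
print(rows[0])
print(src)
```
[4, 8, 4, 31]
[4, 8, 4, 31]
[4, 8, 4, 31]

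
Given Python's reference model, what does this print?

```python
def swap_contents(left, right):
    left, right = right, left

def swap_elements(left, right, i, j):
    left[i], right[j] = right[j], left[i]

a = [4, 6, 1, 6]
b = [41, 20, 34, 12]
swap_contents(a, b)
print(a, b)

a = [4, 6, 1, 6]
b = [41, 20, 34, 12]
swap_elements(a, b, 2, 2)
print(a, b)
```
[4, 6, 1, 6] [41, 20, 34, 12]
[4, 6, 34, 6] [41, 20, 1, 12]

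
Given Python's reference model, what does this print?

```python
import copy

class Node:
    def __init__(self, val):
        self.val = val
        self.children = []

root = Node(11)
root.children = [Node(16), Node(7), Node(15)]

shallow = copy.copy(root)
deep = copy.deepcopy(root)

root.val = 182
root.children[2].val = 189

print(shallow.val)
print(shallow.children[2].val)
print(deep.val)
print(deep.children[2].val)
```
11
189
11
15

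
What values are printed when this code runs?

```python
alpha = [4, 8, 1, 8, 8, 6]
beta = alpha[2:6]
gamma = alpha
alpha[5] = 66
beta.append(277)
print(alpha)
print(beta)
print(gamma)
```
[4, 8, 1, 8, 8, 66]
[1, 8, 8, 6, 277]
[4, 8, 1, 8, 8, 66]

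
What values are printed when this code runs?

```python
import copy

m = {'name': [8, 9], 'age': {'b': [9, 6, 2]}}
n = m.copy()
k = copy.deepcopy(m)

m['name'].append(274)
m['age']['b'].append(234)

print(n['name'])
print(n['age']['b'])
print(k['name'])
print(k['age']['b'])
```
[8, 9, 274]
[9, 6, 2, 234]
[8, 9]
[9, 6, 2]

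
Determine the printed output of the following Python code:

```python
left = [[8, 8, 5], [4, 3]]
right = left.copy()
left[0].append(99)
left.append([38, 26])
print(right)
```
[[8, 8, 5, 99], [4, 3]]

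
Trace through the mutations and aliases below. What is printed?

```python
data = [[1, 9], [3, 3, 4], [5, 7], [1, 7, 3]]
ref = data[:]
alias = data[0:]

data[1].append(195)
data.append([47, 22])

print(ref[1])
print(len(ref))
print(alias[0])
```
[3, 3, 4, 195]
4
[1, 9]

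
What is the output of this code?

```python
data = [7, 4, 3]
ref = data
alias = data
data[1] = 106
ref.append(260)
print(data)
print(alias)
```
[7, 106, 3, 260]
[7, 106, 3, 260]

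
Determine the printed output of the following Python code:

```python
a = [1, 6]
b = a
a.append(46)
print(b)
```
[1, 6, 46]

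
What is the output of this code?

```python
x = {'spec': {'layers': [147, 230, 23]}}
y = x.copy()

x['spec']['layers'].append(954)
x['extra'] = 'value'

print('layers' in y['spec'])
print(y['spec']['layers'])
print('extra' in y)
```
True
[147, 230, 23, 954]
False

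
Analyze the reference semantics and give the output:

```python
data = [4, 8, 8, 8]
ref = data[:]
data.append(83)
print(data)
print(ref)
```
[4, 8, 8, 8, 83]
[4, 8, 8, 8]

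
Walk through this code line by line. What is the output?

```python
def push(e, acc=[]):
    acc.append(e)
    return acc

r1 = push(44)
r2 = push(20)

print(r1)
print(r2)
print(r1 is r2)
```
[44, 20]
[44, 20]
True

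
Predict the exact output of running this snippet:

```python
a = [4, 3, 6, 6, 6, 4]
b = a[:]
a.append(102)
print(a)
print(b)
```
[4, 3, 6, 6, 6, 4, 102]
[4, 3, 6, 6, 6, 4]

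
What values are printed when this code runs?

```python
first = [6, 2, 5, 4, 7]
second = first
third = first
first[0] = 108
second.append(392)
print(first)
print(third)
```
[108, 2, 5, 4, 7, 392]
[108, 2, 5, 4, 7, 392]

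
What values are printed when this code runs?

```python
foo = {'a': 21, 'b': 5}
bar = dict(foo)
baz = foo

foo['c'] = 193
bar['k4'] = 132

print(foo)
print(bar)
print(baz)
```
{'a': 21, 'b': 5, 'c': 193}
{'a': 21, 'b': 5, 'k4': 132}
{'a': 21, 'b': 5, 'c': 193}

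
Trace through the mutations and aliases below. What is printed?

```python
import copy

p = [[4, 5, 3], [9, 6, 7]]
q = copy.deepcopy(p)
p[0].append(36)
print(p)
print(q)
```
[[4, 5, 3, 36], [9, 6, 7]]
[[4, 5, 3], [9, 6, 7]]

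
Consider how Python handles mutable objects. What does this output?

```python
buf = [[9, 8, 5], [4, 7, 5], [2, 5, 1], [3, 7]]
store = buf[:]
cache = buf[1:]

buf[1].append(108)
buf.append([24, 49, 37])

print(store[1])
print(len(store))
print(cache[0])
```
[4, 7, 5, 108]
4
[4, 7, 5, 108]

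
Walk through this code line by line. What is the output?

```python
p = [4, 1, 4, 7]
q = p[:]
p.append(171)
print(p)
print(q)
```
[4, 1, 4, 7, 171]
[4, 1, 4, 7]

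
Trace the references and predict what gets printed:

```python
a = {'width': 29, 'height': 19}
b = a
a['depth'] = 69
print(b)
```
{'width': 29, 'height': 19, 'depth': 69}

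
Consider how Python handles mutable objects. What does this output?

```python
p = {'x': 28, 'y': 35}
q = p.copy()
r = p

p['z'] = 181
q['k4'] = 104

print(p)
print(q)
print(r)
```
{'x': 28, 'y': 35, 'z': 181}
{'x': 28, 'y': 35, 'k4': 104}
{'x': 28, 'y': 35, 'z': 181}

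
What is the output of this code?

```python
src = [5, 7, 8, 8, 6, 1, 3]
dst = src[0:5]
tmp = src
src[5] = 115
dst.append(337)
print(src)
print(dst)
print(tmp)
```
[5, 7, 8, 8, 6, 115, 3]
[5, 7, 8, 8, 6, 337]
[5, 7, 8, 8, 6, 115, 3]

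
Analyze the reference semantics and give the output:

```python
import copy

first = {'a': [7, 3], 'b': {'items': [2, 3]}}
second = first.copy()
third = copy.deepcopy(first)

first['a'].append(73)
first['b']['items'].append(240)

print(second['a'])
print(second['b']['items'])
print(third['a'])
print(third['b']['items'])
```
[7, 3, 73]
[2, 3, 240]
[7, 3]
[2, 3]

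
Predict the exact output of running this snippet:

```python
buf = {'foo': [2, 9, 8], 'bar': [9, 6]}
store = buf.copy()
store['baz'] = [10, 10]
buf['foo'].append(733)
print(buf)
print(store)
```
{'foo': [2, 9, 8, 733], 'bar': [9, 6]}
{'foo': [2, 9, 8, 733], 'bar': [9, 6], 'baz': [10, 10]}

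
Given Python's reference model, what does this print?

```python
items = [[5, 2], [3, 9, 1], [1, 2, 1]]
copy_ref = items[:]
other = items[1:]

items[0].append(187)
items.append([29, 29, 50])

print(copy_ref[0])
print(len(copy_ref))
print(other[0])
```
[5, 2, 187]
3
[3, 9, 1]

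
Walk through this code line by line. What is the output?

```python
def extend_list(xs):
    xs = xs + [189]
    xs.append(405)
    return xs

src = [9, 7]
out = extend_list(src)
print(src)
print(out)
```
[9, 7]
[9, 7, 189, 405]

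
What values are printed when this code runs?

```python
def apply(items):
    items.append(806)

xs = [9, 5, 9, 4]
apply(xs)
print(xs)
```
[9, 5, 9, 4, 806]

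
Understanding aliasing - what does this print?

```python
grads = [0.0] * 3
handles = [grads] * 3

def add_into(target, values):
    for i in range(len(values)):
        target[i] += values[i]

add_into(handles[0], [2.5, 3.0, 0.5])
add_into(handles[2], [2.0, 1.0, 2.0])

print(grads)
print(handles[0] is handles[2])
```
[4.5, 4.0, 2.5]
True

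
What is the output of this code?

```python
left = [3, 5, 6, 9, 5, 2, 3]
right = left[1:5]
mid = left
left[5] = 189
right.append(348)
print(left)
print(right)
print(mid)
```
[3, 5, 6, 9, 5, 189, 3]
[5, 6, 9, 5, 348]
[3, 5, 6, 9, 5, 189, 3]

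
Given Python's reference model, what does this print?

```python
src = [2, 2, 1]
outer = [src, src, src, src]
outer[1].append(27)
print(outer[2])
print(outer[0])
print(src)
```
[2, 2, 1, 27]
[2, 2, 1, 27]
[2, 2, 1, 27]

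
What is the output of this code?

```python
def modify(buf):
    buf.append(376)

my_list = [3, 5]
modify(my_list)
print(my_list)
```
[3, 5, 376]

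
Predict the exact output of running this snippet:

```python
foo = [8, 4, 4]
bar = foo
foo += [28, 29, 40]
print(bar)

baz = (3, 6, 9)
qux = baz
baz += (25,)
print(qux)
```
[8, 4, 4, 28, 29, 40]
(3, 6, 9)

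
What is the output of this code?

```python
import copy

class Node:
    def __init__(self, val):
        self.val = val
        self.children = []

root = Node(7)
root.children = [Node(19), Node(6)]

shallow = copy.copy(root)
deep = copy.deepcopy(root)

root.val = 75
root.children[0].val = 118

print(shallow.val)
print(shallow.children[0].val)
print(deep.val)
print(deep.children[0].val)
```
7
118
7
19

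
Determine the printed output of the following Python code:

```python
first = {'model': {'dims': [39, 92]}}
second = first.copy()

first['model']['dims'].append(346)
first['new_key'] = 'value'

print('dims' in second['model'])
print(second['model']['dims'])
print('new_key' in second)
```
True
[39, 92, 346]
False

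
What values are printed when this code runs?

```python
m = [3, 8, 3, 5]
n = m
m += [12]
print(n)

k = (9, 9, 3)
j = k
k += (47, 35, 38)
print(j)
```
[3, 8, 3, 5, 12]
(9, 9, 3)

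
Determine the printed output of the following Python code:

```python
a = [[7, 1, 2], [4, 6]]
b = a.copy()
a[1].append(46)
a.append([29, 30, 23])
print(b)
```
[[7, 1, 2], [4, 6, 46]]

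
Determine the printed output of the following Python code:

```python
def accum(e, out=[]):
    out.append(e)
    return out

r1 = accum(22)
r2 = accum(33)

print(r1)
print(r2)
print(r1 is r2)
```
[22, 33]
[22, 33]
True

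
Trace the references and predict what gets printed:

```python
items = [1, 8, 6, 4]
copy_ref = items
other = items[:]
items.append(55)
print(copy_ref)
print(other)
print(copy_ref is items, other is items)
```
[1, 8, 6, 4, 55]
[1, 8, 6, 4]
True False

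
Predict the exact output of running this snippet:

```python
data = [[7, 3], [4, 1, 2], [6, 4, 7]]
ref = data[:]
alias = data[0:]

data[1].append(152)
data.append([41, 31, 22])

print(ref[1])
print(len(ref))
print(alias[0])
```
[4, 1, 2, 152]
3
[7, 3]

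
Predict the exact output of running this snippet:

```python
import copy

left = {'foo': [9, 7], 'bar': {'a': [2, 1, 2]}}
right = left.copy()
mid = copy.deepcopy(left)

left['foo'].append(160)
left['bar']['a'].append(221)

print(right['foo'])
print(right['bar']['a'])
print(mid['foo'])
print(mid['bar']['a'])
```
[9, 7, 160]
[2, 1, 2, 221]
[9, 7]
[2, 1, 2]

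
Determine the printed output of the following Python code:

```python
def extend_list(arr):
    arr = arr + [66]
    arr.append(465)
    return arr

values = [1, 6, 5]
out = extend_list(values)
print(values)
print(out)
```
[1, 6, 5]
[1, 6, 5, 66, 465]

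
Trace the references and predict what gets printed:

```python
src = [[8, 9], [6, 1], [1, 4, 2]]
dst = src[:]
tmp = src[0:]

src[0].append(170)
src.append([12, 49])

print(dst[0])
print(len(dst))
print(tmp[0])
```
[8, 9, 170]
3
[8, 9, 170]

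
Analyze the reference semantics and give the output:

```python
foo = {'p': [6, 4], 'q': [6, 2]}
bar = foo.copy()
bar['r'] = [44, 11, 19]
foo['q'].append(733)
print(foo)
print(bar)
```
{'p': [6, 4], 'q': [6, 2, 733]}
{'p': [6, 4], 'q': [6, 2, 733], 'r': [44, 11, 19]}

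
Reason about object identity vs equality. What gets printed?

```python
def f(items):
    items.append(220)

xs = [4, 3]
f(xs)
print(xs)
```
[4, 3, 220]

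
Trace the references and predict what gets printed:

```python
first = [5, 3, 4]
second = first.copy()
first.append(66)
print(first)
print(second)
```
[5, 3, 4, 66]
[5, 3, 4]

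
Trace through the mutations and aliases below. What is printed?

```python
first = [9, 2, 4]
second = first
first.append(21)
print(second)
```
[9, 2, 4, 21]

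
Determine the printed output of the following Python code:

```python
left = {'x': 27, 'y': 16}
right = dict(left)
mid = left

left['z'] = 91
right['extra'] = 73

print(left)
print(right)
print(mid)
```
{'x': 27, 'y': 16, 'z': 91}
{'x': 27, 'y': 16, 'extra': 73}
{'x': 27, 'y': 16, 'z': 91}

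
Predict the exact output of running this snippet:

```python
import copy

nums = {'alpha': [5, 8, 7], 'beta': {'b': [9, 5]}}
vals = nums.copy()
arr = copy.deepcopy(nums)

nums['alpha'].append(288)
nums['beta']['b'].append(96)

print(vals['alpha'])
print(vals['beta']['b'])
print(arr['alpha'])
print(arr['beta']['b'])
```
[5, 8, 7, 288]
[9, 5, 96]
[5, 8, 7]
[9, 5]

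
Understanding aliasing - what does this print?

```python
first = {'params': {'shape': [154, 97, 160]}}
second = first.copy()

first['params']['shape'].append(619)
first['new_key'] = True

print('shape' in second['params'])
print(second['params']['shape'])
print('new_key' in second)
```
True
[154, 97, 160, 619]
False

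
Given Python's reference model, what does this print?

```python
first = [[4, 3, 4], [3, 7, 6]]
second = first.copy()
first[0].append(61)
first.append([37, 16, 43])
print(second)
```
[[4, 3, 4, 61], [3, 7, 6]]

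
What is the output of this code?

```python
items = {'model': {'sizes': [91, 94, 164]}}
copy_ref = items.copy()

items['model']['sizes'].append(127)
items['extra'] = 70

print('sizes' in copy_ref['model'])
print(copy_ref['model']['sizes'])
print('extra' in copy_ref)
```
True
[91, 94, 164, 127]
False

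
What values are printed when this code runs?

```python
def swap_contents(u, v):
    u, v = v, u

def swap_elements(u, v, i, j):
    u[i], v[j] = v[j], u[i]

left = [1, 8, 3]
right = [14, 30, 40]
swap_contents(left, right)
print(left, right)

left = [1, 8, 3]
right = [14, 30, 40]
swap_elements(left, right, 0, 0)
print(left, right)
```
[1, 8, 3] [14, 30, 40]
[14, 8, 3] [1, 30, 40]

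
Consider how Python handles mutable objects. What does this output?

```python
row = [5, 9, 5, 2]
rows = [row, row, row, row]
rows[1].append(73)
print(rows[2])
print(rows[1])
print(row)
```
[5, 9, 5, 2, 73]
[5, 9, 5, 2, 73]
[5, 9, 5, 2, 73]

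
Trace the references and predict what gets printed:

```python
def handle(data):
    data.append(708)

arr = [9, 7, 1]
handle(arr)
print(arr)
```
[9, 7, 1, 708]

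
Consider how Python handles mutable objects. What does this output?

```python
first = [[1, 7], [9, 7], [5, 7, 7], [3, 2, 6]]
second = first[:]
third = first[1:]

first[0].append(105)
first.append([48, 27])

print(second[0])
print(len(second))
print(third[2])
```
[1, 7, 105]
4
[3, 2, 6]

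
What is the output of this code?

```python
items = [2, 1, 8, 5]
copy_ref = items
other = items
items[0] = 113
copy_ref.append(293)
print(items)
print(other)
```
[113, 1, 8, 5, 293]
[113, 1, 8, 5, 293]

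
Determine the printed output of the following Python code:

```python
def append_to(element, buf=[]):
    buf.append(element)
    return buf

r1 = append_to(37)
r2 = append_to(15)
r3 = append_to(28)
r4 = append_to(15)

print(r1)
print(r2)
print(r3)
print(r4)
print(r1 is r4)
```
[37, 15, 28, 15]
[37, 15, 28, 15]
[37, 15, 28, 15]
[37, 15, 28, 15]
True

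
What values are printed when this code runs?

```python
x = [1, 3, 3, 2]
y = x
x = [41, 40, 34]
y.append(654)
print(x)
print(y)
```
[41, 40, 34]
[1, 3, 3, 2, 654]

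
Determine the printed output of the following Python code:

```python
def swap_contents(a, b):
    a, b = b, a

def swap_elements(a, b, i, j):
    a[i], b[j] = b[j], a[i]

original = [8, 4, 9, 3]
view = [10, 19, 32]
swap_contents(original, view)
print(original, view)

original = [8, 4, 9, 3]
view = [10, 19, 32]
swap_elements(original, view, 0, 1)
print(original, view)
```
[8, 4, 9, 3] [10, 19, 32]
[19, 4, 9, 3] [10, 8, 32]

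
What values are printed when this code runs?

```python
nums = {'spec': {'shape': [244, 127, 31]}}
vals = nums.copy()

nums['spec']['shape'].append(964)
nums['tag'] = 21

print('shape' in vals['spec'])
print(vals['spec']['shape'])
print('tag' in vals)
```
True
[244, 127, 31, 964]
False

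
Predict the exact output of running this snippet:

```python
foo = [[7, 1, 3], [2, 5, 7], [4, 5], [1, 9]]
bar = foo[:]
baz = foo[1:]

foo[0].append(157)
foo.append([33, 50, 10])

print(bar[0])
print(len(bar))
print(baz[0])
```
[7, 1, 3, 157]
4
[2, 5, 7]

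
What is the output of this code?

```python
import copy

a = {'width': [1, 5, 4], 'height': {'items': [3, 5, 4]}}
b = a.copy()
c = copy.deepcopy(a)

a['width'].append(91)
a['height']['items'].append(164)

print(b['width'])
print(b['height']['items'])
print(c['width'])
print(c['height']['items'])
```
[1, 5, 4, 91]
[3, 5, 4, 164]
[1, 5, 4]
[3, 5, 4]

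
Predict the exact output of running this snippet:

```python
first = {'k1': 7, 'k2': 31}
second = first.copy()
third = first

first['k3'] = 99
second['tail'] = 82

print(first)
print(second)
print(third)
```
{'k1': 7, 'k2': 31, 'k3': 99}
{'k1': 7, 'k2': 31, 'tail': 82}
{'k1': 7, 'k2': 31, 'k3': 99}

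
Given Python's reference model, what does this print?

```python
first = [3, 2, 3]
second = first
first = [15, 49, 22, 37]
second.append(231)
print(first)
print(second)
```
[15, 49, 22, 37]
[3, 2, 3, 231]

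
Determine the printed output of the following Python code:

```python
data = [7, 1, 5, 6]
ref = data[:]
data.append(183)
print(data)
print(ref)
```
[7, 1, 5, 6, 183]
[7, 1, 5, 6]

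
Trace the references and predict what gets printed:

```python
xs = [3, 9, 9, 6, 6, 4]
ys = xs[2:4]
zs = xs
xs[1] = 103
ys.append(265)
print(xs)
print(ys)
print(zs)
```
[3, 103, 9, 6, 6, 4]
[9, 6, 265]
[3, 103, 9, 6, 6, 4]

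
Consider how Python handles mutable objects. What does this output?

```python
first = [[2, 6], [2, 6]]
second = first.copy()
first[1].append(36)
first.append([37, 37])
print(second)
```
[[2, 6], [2, 6, 36]]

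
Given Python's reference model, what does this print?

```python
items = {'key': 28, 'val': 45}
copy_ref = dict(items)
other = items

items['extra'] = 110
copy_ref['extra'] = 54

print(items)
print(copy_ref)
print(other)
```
{'key': 28, 'val': 45, 'extra': 110}
{'key': 28, 'val': 45, 'extra': 54}
{'key': 28, 'val': 45, 'extra': 110}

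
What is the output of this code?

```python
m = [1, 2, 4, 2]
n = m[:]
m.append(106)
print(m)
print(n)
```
[1, 2, 4, 2, 106]
[1, 2, 4, 2]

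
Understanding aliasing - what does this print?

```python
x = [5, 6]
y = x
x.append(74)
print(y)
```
[5, 6, 74]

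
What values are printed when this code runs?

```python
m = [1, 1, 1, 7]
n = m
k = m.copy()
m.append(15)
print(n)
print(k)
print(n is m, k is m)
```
[1, 1, 1, 7, 15]
[1, 1, 1, 7]
True False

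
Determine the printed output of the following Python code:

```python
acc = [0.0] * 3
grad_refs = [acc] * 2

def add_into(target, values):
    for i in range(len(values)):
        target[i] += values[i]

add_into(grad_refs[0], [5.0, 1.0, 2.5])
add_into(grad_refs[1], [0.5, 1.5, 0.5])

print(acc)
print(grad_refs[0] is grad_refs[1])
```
[5.5, 2.5, 3.0]
True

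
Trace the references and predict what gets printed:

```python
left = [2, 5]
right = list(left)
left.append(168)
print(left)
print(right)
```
[2, 5, 168]
[2, 5]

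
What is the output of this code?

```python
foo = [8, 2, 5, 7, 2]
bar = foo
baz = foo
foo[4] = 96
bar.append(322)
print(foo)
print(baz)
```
[8, 2, 5, 7, 96, 322]
[8, 2, 5, 7, 96, 322]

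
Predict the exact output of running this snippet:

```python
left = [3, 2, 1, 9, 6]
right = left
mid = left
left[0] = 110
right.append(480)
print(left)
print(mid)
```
[110, 2, 1, 9, 6, 480]
[110, 2, 1, 9, 6, 480]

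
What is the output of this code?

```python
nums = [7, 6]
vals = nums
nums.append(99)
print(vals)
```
[7, 6, 99]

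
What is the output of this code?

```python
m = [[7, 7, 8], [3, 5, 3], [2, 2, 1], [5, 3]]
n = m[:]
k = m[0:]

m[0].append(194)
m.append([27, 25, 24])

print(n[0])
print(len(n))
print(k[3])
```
[7, 7, 8, 194]
4
[5, 3]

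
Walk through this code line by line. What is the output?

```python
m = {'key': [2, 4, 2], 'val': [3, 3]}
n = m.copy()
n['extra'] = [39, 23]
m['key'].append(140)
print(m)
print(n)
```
{'key': [2, 4, 2, 140], 'val': [3, 3]}
{'key': [2, 4, 2, 140], 'val': [3, 3], 'extra': [39, 23]}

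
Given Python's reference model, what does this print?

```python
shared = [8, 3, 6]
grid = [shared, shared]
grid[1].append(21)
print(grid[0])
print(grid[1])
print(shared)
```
[8, 3, 6, 21]
[8, 3, 6, 21]
[8, 3, 6, 21]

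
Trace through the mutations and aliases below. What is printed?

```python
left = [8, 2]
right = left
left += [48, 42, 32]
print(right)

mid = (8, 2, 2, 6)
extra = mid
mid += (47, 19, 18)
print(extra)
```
[8, 2, 48, 42, 32]
(8, 2, 2, 6)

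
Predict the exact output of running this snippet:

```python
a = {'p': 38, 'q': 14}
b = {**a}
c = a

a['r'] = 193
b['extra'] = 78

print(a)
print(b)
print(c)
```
{'p': 38, 'q': 14, 'r': 193}
{'p': 38, 'q': 14, 'extra': 78}
{'p': 38, 'q': 14, 'r': 193}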